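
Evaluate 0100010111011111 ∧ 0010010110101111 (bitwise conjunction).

AND: 1 only when both bits are 1
  0100010111011111
& 0010010110101111
------------------
  0000010110001111
Decimal: 17887 & 9647 = 1423



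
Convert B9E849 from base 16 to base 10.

Expand by place value (powers of 16):
Digit values: B = 11, E = 14
B9E849 = 11 × 16^5 + 9 × 16^4 + 14 × 16^3 + 8 × 16^2 + 4 × 16^1 + 9 × 16^0
= 11 × 1048576 + 9 × 65536 + 14 × 4096 + 8 × 256 + 4 × 16 + 9 × 1
= 11534336 + 589824 + 57344 + 2048 + 64 + 9
= 12183625



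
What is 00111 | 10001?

OR: 1 when either bit is 1
  00111
| 10001
-------
  10111
Decimal: 7 | 17 = 23



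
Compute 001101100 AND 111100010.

AND: 1 only when both bits are 1
  001101100
& 111100010
-----------
  001100000
Decimal: 108 & 482 = 96



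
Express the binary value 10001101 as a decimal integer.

Sum of powers of 2 for each 1-bit:
2^0 + 2^2 + 2^3 + 2^7
= 1 + 4 + 8 + 128
= 141



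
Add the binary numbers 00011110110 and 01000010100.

Add column by column from the right: bit + bit + carry-in; write the sum mod 2, carry 1 when the sum is 2 or 3.
carry:  00111101000
        00011110110
+       01000010100
-------------------
       001100001010
(the carry out of the leftmost column, 0, becomes the leading bit)
Decimal check:
  00011110110 = 128 + 64 + 32 + 16 + 4 + 2 = 246
  01000010100 = 512 + 16 + 4 = 532
  246 + 532 = 778, and 001100001010 = 512 + 256 + 8 + 2 = 778 ✓



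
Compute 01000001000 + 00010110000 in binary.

Add column by column from the right: bit + bit + carry-in; write the sum mod 2, carry 1 when the sum is 2 or 3.
carry:  00000000000
        01000001000
+       00010110000
-------------------
       001010111000
(the carry out of the leftmost column, 0, becomes the leading bit)
Decimal check:
  01000001000 = 512 + 8 = 520
  00010110000 = 128 + 32 + 16 = 176
  520 + 176 = 696, and 001010111000 = 512 + 128 + 32 + 16 + 8 = 696 ✓



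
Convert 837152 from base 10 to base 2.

Using repeated division by 2:
837152 ÷ 2 = 418576 remainder 0
418576 ÷ 2 = 209288 remainder 0
209288 ÷ 2 = 104644 remainder 0
104644 ÷ 2 = 52322 remainder 0
52322 ÷ 2 = 26161 remainder 0
26161 ÷ 2 = 13080 remainder 1
13080 ÷ 2 = 6540 remainder 0
6540 ÷ 2 = 3270 remainder 0
3270 ÷ 2 = 1635 remainder 0
1635 ÷ 2 = 817 remainder 1
817 ÷ 2 = 408 remainder 1
408 ÷ 2 = 204 remainder 0
204 ÷ 2 = 102 remainder 0
102 ÷ 2 = 51 remainder 0
51 ÷ 2 = 25 remainder 1
25 ÷ 2 = 12 remainder 1
12 ÷ 2 = 6 remainder 0
6 ÷ 2 = 3 remainder 0
3 ÷ 2 = 1 remainder 1
1 ÷ 2 = 0 remainder 1
Reading remainders bottom to top: 11001100011000100000



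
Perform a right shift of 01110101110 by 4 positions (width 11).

Original: 01110101110 (decimal 942)
Shift right by 4 positions
Drop the 4 low bits; fill with zeros on the left
Result: 00000111010 (decimal 58)
Equivalent: 942 >> 4 = 942 ÷ 2^4 = 58



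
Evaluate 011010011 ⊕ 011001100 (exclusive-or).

XOR: 1 when bits differ
  011010011
^ 011001100
-----------
  000011111
Decimal: 211 ^ 204 = 31



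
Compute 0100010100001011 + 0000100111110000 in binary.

Add column by column from the right: bit + bit + carry-in; write the sum mod 2, carry 1 when the sum is 2 or 3.
carry:  0000001000000000
        0100010100001011
+       0000100111110000
------------------------
       00100111011111011
(the carry out of the leftmost column, 0, becomes the leading bit)
Decimal check:
  0100010100001011 = 16384 + 1024 + 256 + 8 + 2 + 1 = 17675
  0000100111110000 = 2048 + 256 + 128 + 64 + 32 + 16 = 2544
  17675 + 2544 = 20219, and 00100111011111011 = 16384 + 2048 + 1024 + 512 + 128 + 64 + 32 + 16 + 8 + 2 + 1 = 20219 ✓



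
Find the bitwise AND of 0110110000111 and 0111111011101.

AND: 1 only when both bits are 1
  0110110000111
& 0111111011101
---------------
  0110110000101
Decimal: 3463 & 4061 = 3461



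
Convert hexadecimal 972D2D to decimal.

Expand by place value (powers of 16):
Digit values: D = 13
972D2D = 9 × 16^5 + 7 × 16^4 + 2 × 16^3 + 13 × 16^2 + 2 × 16^1 + 13 × 16^0
= 9 × 1048576 + 7 × 65536 + 2 × 4096 + 13 × 256 + 2 × 16 + 13 × 1
= 9437184 + 458752 + 8192 + 3328 + 32 + 13
= 9907501



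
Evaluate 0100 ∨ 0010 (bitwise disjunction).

OR: 1 when either bit is 1
  0100
| 0010
------
  0110
Decimal: 4 | 2 = 6



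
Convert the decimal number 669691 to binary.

Using repeated division by 2:
669691 ÷ 2 = 334845 remainder 1
334845 ÷ 2 = 167422 remainder 1
167422 ÷ 2 = 83711 remainder 0
83711 ÷ 2 = 41855 remainder 1
41855 ÷ 2 = 20927 remainder 1
20927 ÷ 2 = 10463 remainder 1
10463 ÷ 2 = 5231 remainder 1
5231 ÷ 2 = 2615 remainder 1
2615 ÷ 2 = 1307 remainder 1
1307 ÷ 2 = 653 remainder 1
653 ÷ 2 = 326 remainder 1
326 ÷ 2 = 163 remainder 0
163 ÷ 2 = 81 remainder 1
81 ÷ 2 = 40 remainder 1
40 ÷ 2 = 20 remainder 0
20 ÷ 2 = 10 remainder 0
10 ÷ 2 = 5 remainder 0
5 ÷ 2 = 2 remainder 1
2 ÷ 2 = 1 remainder 0
1 ÷ 2 = 0 remainder 1
Reading remainders bottom to top: 10100011011111111011



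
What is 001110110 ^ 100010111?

XOR: 1 when bits differ
  001110110
^ 100010111
-----------
  101100001
Decimal: 118 ^ 279 = 353



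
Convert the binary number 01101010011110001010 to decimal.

Sum of powers of 2 for each 1-bit:
2^1 + 2^3 + 2^7 + 2^8 + 2^9 + 2^10 + 2^13 + 2^15 + 2^17 + 2^18
= 2 + 8 + 128 + 256 + 512 + 1024 + 8192 + 32768 + 131072 + 262144
= 436106



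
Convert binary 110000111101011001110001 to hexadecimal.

Group into 4-bit nibbles from right:
  1100 = C
  0011 = 3
  1101 = D
  0110 = 6
  0111 = 7
  0001 = 1
Result: C3D671



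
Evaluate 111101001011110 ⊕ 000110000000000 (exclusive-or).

XOR: 1 when bits differ
  111101001011110
^ 000110000000000
-----------------
  111011001011110
Decimal: 31326 ^ 3072 = 30302



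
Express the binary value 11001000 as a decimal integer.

Sum of powers of 2 for each 1-bit:
2^3 + 2^6 + 2^7
= 8 + 64 + 128
= 200



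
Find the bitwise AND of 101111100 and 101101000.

AND: 1 only when both bits are 1
  101111100
& 101101000
-----------
  101101000
Decimal: 380 & 360 = 360



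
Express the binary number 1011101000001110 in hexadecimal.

Group into 4-bit nibbles from right:
  1011 = B
  1010 = A
  0000 = 0
  1110 = E
Result: BA0E



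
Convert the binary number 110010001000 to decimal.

Sum of powers of 2 for each 1-bit:
2^3 + 2^7 + 2^10 + 2^11
= 8 + 128 + 1024 + 2048
= 3208



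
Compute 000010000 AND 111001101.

AND: 1 only when both bits are 1
  000010000
& 111001101
-----------
  000000000
Decimal: 16 & 461 = 0



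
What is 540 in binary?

Using repeated division by 2:
540 ÷ 2 = 270 remainder 0
270 ÷ 2 = 135 remainder 0
135 ÷ 2 = 67 remainder 1
67 ÷ 2 = 33 remainder 1
33 ÷ 2 = 16 remainder 1
16 ÷ 2 = 8 remainder 0
8 ÷ 2 = 4 remainder 0
4 ÷ 2 = 2 remainder 0
2 ÷ 2 = 1 remainder 0
1 ÷ 2 = 0 remainder 1
Reading remainders bottom to top: 1000011100



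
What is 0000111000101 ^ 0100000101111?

XOR: 1 when bits differ
  0000111000101
^ 0100000101111
---------------
  0100111101010
Decimal: 453 ^ 2095 = 2538



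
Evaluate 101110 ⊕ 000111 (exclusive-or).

XOR: 1 when bits differ
  101110
^ 000111
--------
  101001
Decimal: 46 ^ 7 = 41



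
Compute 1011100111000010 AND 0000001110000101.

AND: 1 only when both bits are 1
  1011100111000010
& 0000001110000101
------------------
  0000000110000000
Decimal: 47554 & 901 = 384



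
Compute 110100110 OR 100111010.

OR: 1 when either bit is 1
  110100110
| 100111010
-----------
  110111110
Decimal: 422 | 314 = 446



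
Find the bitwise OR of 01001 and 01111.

OR: 1 when either bit is 1
  01001
| 01111
-------
  01111
Decimal: 9 | 15 = 15



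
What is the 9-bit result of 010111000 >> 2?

Original: 010111000 (decimal 184)
Shift right by 2 positions
Drop the 2 low bits; fill with zeros on the left
Result: 000101110 (decimal 46)
Equivalent: 184 >> 2 = 184 ÷ 2^2 = 46



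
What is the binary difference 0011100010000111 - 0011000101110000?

Method 1 - Direct subtraction (column by column from the right: bit − bit − borrow-in; if negative, add 2 and borrow 1 from the next column):
borrow: 0000111011100000
        0011100010000111
-       0011000101110000
------------------------
        0000011100010111

Method 2 - Add two's complement:
Two's complement of 0011000101110000: invert → 1100111010001111, add 1 → 1100111010010000
  0011100010000111
+ 1100111010010000
------------------
 10000011100010111  (end carry out of the top bit = 1)
Discarding the end carry: 0000011100010111
Decimal check:
  0011100010000111 = 8192 + 4096 + 2048 + 128 + 4 + 2 + 1 = 14471
  0011000101110000 = 8192 + 4096 + 256 + 64 + 32 + 16 = 12656
  14471 - 12656 = 1815, and 0000011100010111 = 1024 + 512 + 256 + 16 + 4 + 2 + 1 = 1815 ✓



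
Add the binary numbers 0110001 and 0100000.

Add column by column from the right: bit + bit + carry-in; write the sum mod 2, carry 1 when the sum is 2 or 3.
carry:  1000000
        0110001
+       0100000
---------------
       01010001
(the carry out of the leftmost column, 0, becomes the leading bit)
Decimal check:
  0110001 = 32 + 16 + 1 = 49
  0100000 = 32
  49 + 32 = 81, and 01010001 = 64 + 16 + 1 = 81 ✓



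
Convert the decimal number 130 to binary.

Using repeated division by 2:
130 ÷ 2 = 65 remainder 0
65 ÷ 2 = 32 remainder 1
32 ÷ 2 = 16 remainder 0
16 ÷ 2 = 8 remainder 0
8 ÷ 2 = 4 remainder 0
4 ÷ 2 = 2 remainder 0
2 ÷ 2 = 1 remainder 0
1 ÷ 2 = 0 remainder 1
Reading remainders bottom to top: 10000010



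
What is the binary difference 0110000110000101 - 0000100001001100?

Method 1 - Direct subtraction (column by column from the right: bit − bit − borrow-in; if negative, add 2 and borrow 1 from the next column):
borrow: 0011000011110000
        0110000110000101
-       0000100001001100
------------------------
        0101100100111001

Method 2 - Add two's complement:
Two's complement of 0000100001001100: invert → 1111011110110011, add 1 → 1111011110110100
  0110000110000101
+ 1111011110110100
------------------
 10101100100111001  (end carry out of the top bit = 1)
Discarding the end carry: 0101100100111001
Decimal check:
  0110000110000101 = 16384 + 8192 + 256 + 128 + 4 + 1 = 24965
  0000100001001100 = 2048 + 64 + 8 + 4 = 2124
  24965 - 2124 = 22841, and 0101100100111001 = 16384 + 4096 + 2048 + 256 + 32 + 16 + 8 + 1 = 22841 ✓



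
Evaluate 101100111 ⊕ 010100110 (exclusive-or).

XOR: 1 when bits differ
  101100111
^ 010100110
-----------
  111000001
Decimal: 359 ^ 166 = 449



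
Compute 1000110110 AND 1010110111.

AND: 1 only when both bits are 1
  1000110110
& 1010110111
------------
  1000110110
Decimal: 566 & 695 = 566



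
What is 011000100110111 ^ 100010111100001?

XOR: 1 when bits differ
  011000100110111
^ 100010111100001
-----------------
  111010011010110
Decimal: 12599 ^ 17889 = 29910



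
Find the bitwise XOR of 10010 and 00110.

XOR: 1 when bits differ
  10010
^ 00110
-------
  10100
Decimal: 18 ^ 6 = 20



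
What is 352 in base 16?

Using repeated division by 16 (digits 10–15 are A–F):
352 ÷ 16 = 22 remainder 0
22 ÷ 16 = 1 remainder 6
1 ÷ 16 = 0 remainder 1
Reading remainders bottom to top: 160



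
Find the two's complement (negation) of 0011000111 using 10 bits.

Original: 0011000111
Step 1 - Invert all bits: 1100111000
Step 2 - Add 1: 1100111001
Verification: 0011000111 + 1100111001 = 10000000000; discarding the end carry (carry out of the top bit) leaves the 10-bit value 0000000000, as required for x + (-x)



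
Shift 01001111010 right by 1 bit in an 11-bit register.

Original: 01001111010 (decimal 634)
Shift right by 1 position
Drop the 1 low bit; fill with zero on the left
Result: 00100111101 (decimal 317)
Equivalent: 634 >> 1 = 634 ÷ 2^1 = 317



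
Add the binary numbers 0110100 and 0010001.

Add column by column from the right: bit + bit + carry-in; write the sum mod 2, carry 1 when the sum is 2 or 3.
carry:  1100000
        0110100
+       0010001
---------------
       01000101
(the carry out of the leftmost column, 0, becomes the leading bit)
Decimal check:
  0110100 = 32 + 16 + 4 = 52
  0010001 = 16 + 1 = 17
  52 + 17 = 69, and 01000101 = 64 + 4 + 1 = 69 ✓



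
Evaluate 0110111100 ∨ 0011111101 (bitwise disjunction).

OR: 1 when either bit is 1
  0110111100
| 0011111101
------------
  0111111101
Decimal: 444 | 253 = 509



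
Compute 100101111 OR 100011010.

OR: 1 when either bit is 1
  100101111
| 100011010
-----------
  100111111
Decimal: 303 | 282 = 319



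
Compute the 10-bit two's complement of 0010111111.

Original: 0010111111
Step 1 - Invert all bits: 1101000000
Step 2 - Add 1: 1101000001
Verification: 0010111111 + 1101000001 = 10000000000; discarding the end carry (carry out of the top bit) leaves the 10-bit value 0000000000, as required for x + (-x)



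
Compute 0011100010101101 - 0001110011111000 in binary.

Method 1 - Direct subtraction (column by column from the right: bit − bit − borrow-in; if negative, add 2 and borrow 1 from the next column):
borrow: 0011111111100000
        0011100010101101
-       0001110011111000
------------------------
        0001101110110101

Method 2 - Add two's complement:
Two's complement of 0001110011111000: invert → 1110001100000111, add 1 → 1110001100001000
  0011100010101101
+ 1110001100001000
------------------
 10001101110110101  (end carry out of the top bit = 1)
Discarding the end carry: 0001101110110101
Decimal check:
  0011100010101101 = 8192 + 4096 + 2048 + 128 + 32 + 8 + 4 + 1 = 14509
  0001110011111000 = 4096 + 2048 + 1024 + 128 + 64 + 32 + 16 + 8 = 7416
  14509 - 7416 = 7093, and 0001101110110101 = 4096 + 2048 + 512 + 256 + 128 + 32 + 16 + 4 + 1 = 7093 ✓



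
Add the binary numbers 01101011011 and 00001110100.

Add column by column from the right: bit + bit + carry-in; write the sum mod 2, carry 1 when the sum is 2 or 3.
carry:  00011100000
        01101011011
+       00001110100
-------------------
       001111001111
(the carry out of the leftmost column, 0, becomes the leading bit)
Decimal check:
  01101011011 = 512 + 256 + 64 + 16 + 8 + 2 + 1 = 859
  00001110100 = 64 + 32 + 16 + 4 = 116
  859 + 116 = 975, and 001111001111 = 512 + 256 + 128 + 64 + 8 + 4 + 2 + 1 = 975 ✓



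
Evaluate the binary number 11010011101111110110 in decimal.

Sum of powers of 2 for each 1-bit:
2^1 + 2^2 + 2^4 + 2^5 + 2^6 + 2^7 + 2^8 + 2^9 + 2^11 + 2^12 + 2^13 + 2^16 + 2^18 + 2^19
= 2 + 4 + 16 + 32 + 64 + 128 + 256 + 512 + 2048 + 4096 + 8192 + 65536 + 262144 + 524288
= 867318



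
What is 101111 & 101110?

AND: 1 only when both bits are 1
  101111
& 101110
--------
  101110
Decimal: 47 & 46 = 46



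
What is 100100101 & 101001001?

AND: 1 only when both bits are 1
  100100101
& 101001001
-----------
  100000001
Decimal: 293 & 329 = 257



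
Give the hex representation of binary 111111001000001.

Group into 4-bit nibbles from right:
  0111 = 7
  1110 = E
  0100 = 4
  0001 = 1
Result: 7E41



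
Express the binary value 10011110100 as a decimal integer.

Sum of powers of 2 for each 1-bit:
2^2 + 2^4 + 2^5 + 2^6 + 2^7 + 2^10
= 4 + 16 + 32 + 64 + 128 + 1024
= 1268



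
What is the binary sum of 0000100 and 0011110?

Add column by column from the right: bit + bit + carry-in; write the sum mod 2, carry 1 when the sum is 2 or 3.
carry:  0111000
        0000100
+       0011110
---------------
       00100010
(the carry out of the leftmost column, 0, becomes the leading bit)
Decimal check:
  0000100 = 4
  0011110 = 16 + 8 + 4 + 2 = 30
  4 + 30 = 34, and 00100010 = 32 + 2 = 34 ✓



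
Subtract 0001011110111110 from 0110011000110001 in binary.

Method 1 - Direct subtraction (column by column from the right: bit − bit − borrow-in; if negative, add 2 and borrow 1 from the next column):
borrow: 0011111111111100
        0110011000110001
-       0001011110111110
------------------------
        0100111001110011

Method 2 - Add two's complement:
Two's complement of 0001011110111110: invert → 1110100001000001, add 1 → 1110100001000010
  0110011000110001
+ 1110100001000010
------------------
 10100111001110011  (end carry out of the top bit = 1)
Discarding the end carry: 0100111001110011
Decimal check:
  0110011000110001 = 16384 + 8192 + 1024 + 512 + 32 + 16 + 1 = 26161
  0001011110111110 = 4096 + 1024 + 512 + 256 + 128 + 32 + 16 + 8 + 4 + 2 = 6078
  26161 - 6078 = 20083, and 0100111001110011 = 16384 + 2048 + 1024 + 512 + 64 + 32 + 16 + 2 + 1 = 20083 ✓



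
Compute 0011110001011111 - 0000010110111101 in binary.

Method 1 - Direct subtraction (column by column from the right: bit − bit − borrow-in; if negative, add 2 and borrow 1 from the next column):
borrow: 0000111101000000
        0011110001011111
-       0000010110111101
------------------------
        0011011010100010

Method 2 - Add two's complement:
Two's complement of 0000010110111101: invert → 1111101001000010, add 1 → 1111101001000011
  0011110001011111
+ 1111101001000011
------------------
 10011011010100010  (end carry out of the top bit = 1)
Discarding the end carry: 0011011010100010
Decimal check:
  0011110001011111 = 8192 + 4096 + 2048 + 1024 + 64 + 16 + 8 + 4 + 2 + 1 = 15455
  0000010110111101 = 1024 + 256 + 128 + 32 + 16 + 8 + 4 + 1 = 1469
  15455 - 1469 = 13986, and 0011011010100010 = 8192 + 4096 + 1024 + 512 + 128 + 32 + 2 = 13986 ✓



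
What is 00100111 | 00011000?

OR: 1 when either bit is 1
  00100111
| 00011000
----------
  00111111
Decimal: 39 | 24 = 63



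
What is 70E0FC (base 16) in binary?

Convert each hex digit to 4 bits:
  7 = 0111
  0 = 0000
  E = 1110
  0 = 0000
  F = 1111
  C = 1100
Concatenate: 011100001110000011111100



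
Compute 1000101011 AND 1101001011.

AND: 1 only when both bits are 1
  1000101011
& 1101001011
------------
  1000001011
Decimal: 555 & 843 = 523



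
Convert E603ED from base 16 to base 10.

Expand by place value (powers of 16):
Digit values: E = 14, D = 13
E603ED = 14 × 16^5 + 6 × 16^4 + 0 × 16^3 + 3 × 16^2 + 14 × 16^1 + 13 × 16^0
= 14 × 1048576 + 6 × 65536 + 0 × 4096 + 3 × 256 + 14 × 16 + 13 × 1
= 14680064 + 393216 + 0 + 768 + 224 + 13
= 15074285



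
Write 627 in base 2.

Using repeated division by 2:
627 ÷ 2 = 313 remainder 1
313 ÷ 2 = 156 remainder 1
156 ÷ 2 = 78 remainder 0
78 ÷ 2 = 39 remainder 0
39 ÷ 2 = 19 remainder 1
19 ÷ 2 = 9 remainder 1
9 ÷ 2 = 4 remainder 1
4 ÷ 2 = 2 remainder 0
2 ÷ 2 = 1 remainder 0
1 ÷ 2 = 0 remainder 1
Reading remainders bottom to top: 1001110011



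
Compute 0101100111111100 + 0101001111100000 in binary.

Add column by column from the right: bit + bit + carry-in; write the sum mod 2, carry 1 when the sum is 2 or 3.
carry:  1010011111000000
        0101100111111100
+       0101001111100000
------------------------
       01010110111011100
(the carry out of the leftmost column, 0, becomes the leading bit)
Decimal check:
  0101100111111100 = 16384 + 4096 + 2048 + 256 + 128 + 64 + 32 + 16 + 8 + 4 = 23036
  0101001111100000 = 16384 + 4096 + 512 + 256 + 128 + 64 + 32 = 21472
  23036 + 21472 = 44508, and 01010110111011100 = 32768 + 8192 + 2048 + 1024 + 256 + 128 + 64 + 16 + 8 + 4 = 44508 ✓



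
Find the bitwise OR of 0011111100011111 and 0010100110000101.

OR: 1 when either bit is 1
  0011111100011111
| 0010100110000101
------------------
  0011111110011111
Decimal: 16159 | 10629 = 16287



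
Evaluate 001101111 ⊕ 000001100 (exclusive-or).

XOR: 1 when bits differ
  001101111
^ 000001100
-----------
  001100011
Decimal: 111 ^ 12 = 99



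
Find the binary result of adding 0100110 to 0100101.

Add column by column from the right: bit + bit + carry-in; write the sum mod 2, carry 1 when the sum is 2 or 3.
carry:  1001000
        0100110
+       0100101
---------------
       01001011
(the carry out of the leftmost column, 0, becomes the leading bit)
Decimal check:
  0100110 = 32 + 4 + 2 = 38
  0100101 = 32 + 4 + 1 = 37
  38 + 37 = 75, and 01001011 = 64 + 8 + 2 + 1 = 75 ✓



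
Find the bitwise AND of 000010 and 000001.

AND: 1 only when both bits are 1
  000010
& 000001
--------
  000000
Decimal: 2 & 1 = 0



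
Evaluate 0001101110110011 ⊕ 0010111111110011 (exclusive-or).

XOR: 1 when bits differ
  0001101110110011
^ 0010111111110011
------------------
  0011010001000000
Decimal: 7091 ^ 12275 = 13376



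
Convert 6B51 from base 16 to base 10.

Expand by place value (powers of 16):
Digit values: B = 11
6B51 = 6 × 16^3 + 11 × 16^2 + 5 × 16^1 + 1 × 16^0
= 6 × 4096 + 11 × 256 + 5 × 16 + 1 × 1
= 24576 + 2816 + 80 + 1
= 27473



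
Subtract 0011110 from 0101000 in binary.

Method 1 - Direct subtraction (column by column from the right: bit − bit − borrow-in; if negative, add 2 and borrow 1 from the next column):
borrow: 0111100
        0101000
-       0011110
---------------
        0001010

Method 2 - Add two's complement:
Two's complement of 0011110: invert → 1100001, add 1 → 1100010
  0101000
+ 1100010
---------
 10001010  (end carry out of the top bit = 1)
Discarding the end carry: 0001010
Decimal check:
  0101000 = 32 + 8 = 40
  0011110 = 16 + 8 + 4 + 2 = 30
  40 - 30 = 10, and 0001010 = 8 + 2 = 10 ✓



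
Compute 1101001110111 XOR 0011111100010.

XOR: 1 when bits differ
  1101001110111
^ 0011111100010
---------------
  1110110010101
Decimal: 6775 ^ 2018 = 7573



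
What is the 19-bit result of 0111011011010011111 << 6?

Original: 0111011011010011111 (decimal 243359)
Shift left by 6 positions
Append 6 zeros on the right and drop the 6 high bits that overflow the 19-bit width
Result: 1011010011111000000 (decimal 370624)
Equivalent: 243359 << 6 = 243359 × 2^6 = 15574976, truncated to 19 bits = 370624



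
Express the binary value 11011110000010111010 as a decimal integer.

Sum of powers of 2 for each 1-bit:
2^1 + 2^3 + 2^4 + 2^5 + 2^7 + 2^13 + 2^14 + 2^15 + 2^16 + 2^18 + 2^19
= 2 + 8 + 16 + 32 + 128 + 8192 + 16384 + 32768 + 65536 + 262144 + 524288
= 909498



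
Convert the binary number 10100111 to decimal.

Sum of powers of 2 for each 1-bit:
2^0 + 2^1 + 2^2 + 2^5 + 2^7
= 1 + 2 + 4 + 32 + 128
= 167



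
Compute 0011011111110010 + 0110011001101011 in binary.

Add column by column from the right: bit + bit + carry-in; write the sum mod 2, carry 1 when the sum is 2 or 3.
carry:  1100111111000100
        0011011111110010
+       0110011001101011
------------------------
       01001111001011101
(the carry out of the leftmost column, 0, becomes the leading bit)
Decimal check:
  0011011111110010 = 8192 + 4096 + 1024 + 512 + 256 + 128 + 64 + 32 + 16 + 2 = 14322
  0110011001101011 = 16384 + 8192 + 1024 + 512 + 64 + 32 + 8 + 2 + 1 = 26219
  14322 + 26219 = 40541, and 01001111001011101 = 32768 + 4096 + 2048 + 1024 + 512 + 64 + 16 + 8 + 4 + 1 = 40541 ✓



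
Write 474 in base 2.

Using repeated division by 2:
474 ÷ 2 = 237 remainder 0
237 ÷ 2 = 118 remainder 1
118 ÷ 2 = 59 remainder 0
59 ÷ 2 = 29 remainder 1
29 ÷ 2 = 14 remainder 1
14 ÷ 2 = 7 remainder 0
7 ÷ 2 = 3 remainder 1
3 ÷ 2 = 1 remainder 1
1 ÷ 2 = 0 remainder 1
Reading remainders bottom to top: 111011010



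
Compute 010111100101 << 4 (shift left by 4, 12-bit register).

Original: 010111100101 (decimal 1509)
Shift left by 4 positions
Append 4 zeros on the right and drop the 4 high bits that overflow the 12-bit width
Result: 111001010000 (decimal 3664)
Equivalent: 1509 << 4 = 1509 × 2^4 = 24144, truncated to 12 bits = 3664



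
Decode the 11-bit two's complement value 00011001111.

Binary: 00011001111
Sign bit: 0 (non-negative)
Read directly as an unsigned value:
00011001111 = 128 + 64 + 8 + 4 + 2 + 1 = 207
Value: 207



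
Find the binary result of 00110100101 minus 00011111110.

Method 1 - Direct subtraction (column by column from the right: bit − bit − borrow-in; if negative, add 2 and borrow 1 from the next column):
borrow: 00111111100
        00110100101
-       00011111110
-------------------
        00010100111

Method 2 - Add two's complement:
Two's complement of 00011111110: invert → 11100000001, add 1 → 11100000010
  00110100101
+ 11100000010
-------------
 100010100111  (end carry out of the top bit = 1)
Discarding the end carry: 00010100111
Decimal check:
  00110100101 = 256 + 128 + 32 + 4 + 1 = 421
  00011111110 = 128 + 64 + 32 + 16 + 8 + 4 + 2 = 254
  421 - 254 = 167, and 00010100111 = 128 + 32 + 4 + 2 + 1 = 167 ✓



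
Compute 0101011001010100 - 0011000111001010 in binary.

Method 1 - Direct subtraction (column by column from the right: bit − bit − borrow-in; if negative, add 2 and borrow 1 from the next column):
borrow: 0100001100010100
        0101011001010100
-       0011000111001010
------------------------
        0010010010001010

Method 2 - Add two's complement:
Two's complement of 0011000111001010: invert → 1100111000110101, add 1 → 1100111000110110
  0101011001010100
+ 1100111000110110
------------------
 10010010010001010  (end carry out of the top bit = 1)
Discarding the end carry: 0010010010001010
Decimal check:
  0101011001010100 = 16384 + 4096 + 1024 + 512 + 64 + 16 + 4 = 22100
  0011000111001010 = 8192 + 4096 + 256 + 128 + 64 + 8 + 2 = 12746
  22100 - 12746 = 9354, and 0010010010001010 = 8192 + 1024 + 128 + 8 + 2 = 9354 ✓



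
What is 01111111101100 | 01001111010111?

OR: 1 when either bit is 1
  01111111101100
| 01001111010111
----------------
  01111111111111
Decimal: 8172 | 5079 = 8191



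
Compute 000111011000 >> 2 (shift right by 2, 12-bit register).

Original: 000111011000 (decimal 472)
Shift right by 2 positions
Drop the 2 low bits; fill with zeros on the left
Result: 000001110110 (decimal 118)
Equivalent: 472 >> 2 = 472 ÷ 2^2 = 118



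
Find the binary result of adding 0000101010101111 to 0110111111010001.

Add column by column from the right: bit + bit + carry-in; write the sum mod 2, carry 1 when the sum is 2 or 3.
carry:  0001111111111110
        0000101010101111
+       0110111111010001
------------------------
       00111101010000000
(the carry out of the leftmost column, 0, becomes the leading bit)
Decimal check:
  0000101010101111 = 2048 + 512 + 128 + 32 + 8 + 4 + 2 + 1 = 2735
  0110111111010001 = 16384 + 8192 + 2048 + 1024 + 512 + 256 + 128 + 64 + 16 + 1 = 28625
  2735 + 28625 = 31360, and 00111101010000000 = 16384 + 8192 + 4096 + 2048 + 512 + 128 = 31360 ✓



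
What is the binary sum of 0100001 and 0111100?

Add column by column from the right: bit + bit + carry-in; write the sum mod 2, carry 1 when the sum is 2 or 3.
carry:  1000000
        0100001
+       0111100
---------------
       01011101
(the carry out of the leftmost column, 0, becomes the leading bit)
Decimal check:
  0100001 = 32 + 1 = 33
  0111100 = 32 + 16 + 8 + 4 = 60
  33 + 60 = 93, and 01011101 = 64 + 16 + 8 + 4 + 1 = 93 ✓



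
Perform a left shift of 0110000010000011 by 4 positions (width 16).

Original: 0110000010000011 (decimal 24707)
Shift left by 4 positions
Append 4 zeros on the right and drop the 4 high bits that overflow the 16-bit width
Result: 0000100000110000 (decimal 2096)
Equivalent: 24707 << 4 = 24707 × 2^4 = 395312, truncated to 16 bits = 2096



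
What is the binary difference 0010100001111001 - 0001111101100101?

Method 1 - Direct subtraction (column by column from the right: bit − bit − borrow-in; if negative, add 2 and borrow 1 from the next column):
borrow: 0011111000001000
        0010100001111001
-       0001111101100101
------------------------
        0000100100010100

Method 2 - Add two's complement:
Two's complement of 0001111101100101: invert → 1110000010011010, add 1 → 1110000010011011
  0010100001111001
+ 1110000010011011
------------------
 10000100100010100  (end carry out of the top bit = 1)
Discarding the end carry: 0000100100010100
Decimal check:
  0010100001111001 = 8192 + 2048 + 64 + 32 + 16 + 8 + 1 = 10361
  0001111101100101 = 4096 + 2048 + 1024 + 512 + 256 + 64 + 32 + 4 + 1 = 8037
  10361 - 8037 = 2324, and 0000100100010100 = 2048 + 256 + 16 + 4 = 2324 ✓



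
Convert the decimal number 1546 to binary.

Using repeated division by 2:
1546 ÷ 2 = 773 remainder 0
773 ÷ 2 = 386 remainder 1
386 ÷ 2 = 193 remainder 0
193 ÷ 2 = 96 remainder 1
96 ÷ 2 = 48 remainder 0
48 ÷ 2 = 24 remainder 0
24 ÷ 2 = 12 remainder 0
12 ÷ 2 = 6 remainder 0
6 ÷ 2 = 3 remainder 0
3 ÷ 2 = 1 remainder 1
1 ÷ 2 = 0 remainder 1
Reading remainders bottom to top: 11000001010



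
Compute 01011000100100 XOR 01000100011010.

XOR: 1 when bits differ
  01011000100100
^ 01000100011010
----------------
  00011100111110
Decimal: 5668 ^ 4378 = 1854



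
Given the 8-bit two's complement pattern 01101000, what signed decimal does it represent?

Binary: 01101000
Sign bit: 0 (non-negative)
Read directly as an unsigned value:
01101000 = 64 + 32 + 8 = 104
Value: 104



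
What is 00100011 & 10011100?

AND: 1 only when both bits are 1
  00100011
& 10011100
----------
  00000000
Decimal: 35 & 156 = 0



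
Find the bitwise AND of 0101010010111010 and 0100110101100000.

AND: 1 only when both bits are 1
  0101010010111010
& 0100110101100000
------------------
  0100010000100000
Decimal: 21690 & 19808 = 17440



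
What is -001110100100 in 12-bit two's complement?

Original: 001110100100
Step 1 - Invert all bits: 110001011011
Step 2 - Add 1: 110001011100
Verification: 001110100100 + 110001011100 = 1000000000000; discarding the end carry (carry out of the top bit) leaves the 12-bit value 000000000000, as required for x + (-x)



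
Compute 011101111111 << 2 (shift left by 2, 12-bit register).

Original: 011101111111 (decimal 1919)
Shift left by 2 positions
Append 2 zeros on the right and drop the 2 high bits that overflow the 12-bit width
Result: 110111111100 (decimal 3580)
Equivalent: 1919 << 2 = 1919 × 2^2 = 7676, truncated to 12 bits = 3580



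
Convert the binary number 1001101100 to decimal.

Sum of powers of 2 for each 1-bit:
2^2 + 2^3 + 2^5 + 2^6 + 2^9
= 4 + 8 + 32 + 64 + 512
= 620



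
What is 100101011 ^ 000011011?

XOR: 1 when bits differ
  100101011
^ 000011011
-----------
  100110000
Decimal: 299 ^ 27 = 304



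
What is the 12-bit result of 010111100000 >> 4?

Original: 010111100000 (decimal 1504)
Shift right by 4 positions
Drop the 4 low bits; fill with zeros on the left
Result: 000001011110 (decimal 94)
Equivalent: 1504 >> 4 = 1504 ÷ 2^4 = 94



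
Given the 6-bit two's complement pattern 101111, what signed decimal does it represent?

Binary: 101111
Sign bit: 1 (negative)
Invert: 010000
Add 1:  010001
Magnitude: 010001 = 16 + 1 = 17
Value: -17



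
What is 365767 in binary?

Using repeated division by 2:
365767 ÷ 2 = 182883 remainder 1
182883 ÷ 2 = 91441 remainder 1
91441 ÷ 2 = 45720 remainder 1
45720 ÷ 2 = 22860 remainder 0
22860 ÷ 2 = 11430 remainder 0
11430 ÷ 2 = 5715 remainder 0
5715 ÷ 2 = 2857 remainder 1
2857 ÷ 2 = 1428 remainder 1
1428 ÷ 2 = 714 remainder 0
714 ÷ 2 = 357 remainder 0
357 ÷ 2 = 178 remainder 1
178 ÷ 2 = 89 remainder 0
89 ÷ 2 = 44 remainder 1
44 ÷ 2 = 22 remainder 0
22 ÷ 2 = 11 remainder 0
11 ÷ 2 = 5 remainder 1
5 ÷ 2 = 2 remainder 1
2 ÷ 2 = 1 remainder 0
1 ÷ 2 = 0 remainder 1
Reading remainders bottom to top: 1011001010011000111



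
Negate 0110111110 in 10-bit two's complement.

Original: 0110111110
Step 1 - Invert all bits: 1001000001
Step 2 - Add 1: 1001000010
Verification: 0110111110 + 1001000010 = 10000000000; discarding the end carry (carry out of the top bit) leaves the 10-bit value 0000000000, as required for x + (-x)



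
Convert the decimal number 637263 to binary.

Using repeated division by 2:
637263 ÷ 2 = 318631 remainder 1
318631 ÷ 2 = 159315 remainder 1
159315 ÷ 2 = 79657 remainder 1
79657 ÷ 2 = 39828 remainder 1
39828 ÷ 2 = 19914 remainder 0
19914 ÷ 2 = 9957 remainder 0
9957 ÷ 2 = 4978 remainder 1
4978 ÷ 2 = 2489 remainder 0
2489 ÷ 2 = 1244 remainder 1
1244 ÷ 2 = 622 remainder 0
622 ÷ 2 = 311 remainder 0
311 ÷ 2 = 155 remainder 1
155 ÷ 2 = 77 remainder 1
77 ÷ 2 = 38 remainder 1
38 ÷ 2 = 19 remainder 0
19 ÷ 2 = 9 remainder 1
9 ÷ 2 = 4 remainder 1
4 ÷ 2 = 2 remainder 0
2 ÷ 2 = 1 remainder 0
1 ÷ 2 = 0 remainder 1
Reading remainders bottom to top: 10011011100101001111



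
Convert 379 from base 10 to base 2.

Using repeated division by 2:
379 ÷ 2 = 189 remainder 1
189 ÷ 2 = 94 remainder 1
94 ÷ 2 = 47 remainder 0
47 ÷ 2 = 23 remainder 1
23 ÷ 2 = 11 remainder 1
11 ÷ 2 = 5 remainder 1
5 ÷ 2 = 2 remainder 1
2 ÷ 2 = 1 remainder 0
1 ÷ 2 = 0 remainder 1
Reading remainders bottom to top: 101111011



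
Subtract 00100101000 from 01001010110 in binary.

Method 1 - Direct subtraction (column by column from the right: bit − bit − borrow-in; if negative, add 2 and borrow 1 from the next column):
borrow: 01001010000
        01001010110
-       00100101000
-------------------
        00100101110

Method 2 - Add two's complement:
Two's complement of 00100101000: invert → 11011010111, add 1 → 11011011000
  01001010110
+ 11011011000
-------------
 100100101110  (end carry out of the top bit = 1)
Discarding the end carry: 00100101110
Decimal check:
  01001010110 = 512 + 64 + 16 + 4 + 2 = 598
  00100101000 = 256 + 32 + 8 = 296
  598 - 296 = 302, and 00100101110 = 256 + 32 + 8 + 4 + 2 = 302 ✓



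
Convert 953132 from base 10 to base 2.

Using repeated division by 2:
953132 ÷ 2 = 476566 remainder 0
476566 ÷ 2 = 238283 remainder 0
238283 ÷ 2 = 119141 remainder 1
119141 ÷ 2 = 59570 remainder 1
59570 ÷ 2 = 29785 remainder 0
29785 ÷ 2 = 14892 remainder 1
14892 ÷ 2 = 7446 remainder 0
7446 ÷ 2 = 3723 remainder 0
3723 ÷ 2 = 1861 remainder 1
1861 ÷ 2 = 930 remainder 1
930 ÷ 2 = 465 remainder 0
465 ÷ 2 = 232 remainder 1
232 ÷ 2 = 116 remainder 0
116 ÷ 2 = 58 remainder 0
58 ÷ 2 = 29 remainder 0
29 ÷ 2 = 14 remainder 1
14 ÷ 2 = 7 remainder 0
7 ÷ 2 = 3 remainder 1
3 ÷ 2 = 1 remainder 1
1 ÷ 2 = 0 remainder 1
Reading remainders bottom to top: 11101000101100101100



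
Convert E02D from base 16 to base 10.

Expand by place value (powers of 16):
Digit values: E = 14, D = 13
E02D = 14 × 16^3 + 0 × 16^2 + 2 × 16^1 + 13 × 16^0
= 14 × 4096 + 0 × 256 + 2 × 16 + 13 × 1
= 57344 + 0 + 32 + 13
= 57389



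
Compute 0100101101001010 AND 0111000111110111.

AND: 1 only when both bits are 1
  0100101101001010
& 0111000111110111
------------------
  0100000101000010
Decimal: 19274 & 29175 = 16706



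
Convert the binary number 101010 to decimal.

Sum of powers of 2 for each 1-bit:
2^1 + 2^3 + 2^5
= 2 + 8 + 32
= 42



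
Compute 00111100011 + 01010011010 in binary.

Add column by column from the right: bit + bit + carry-in; write the sum mod 2, carry 1 when the sum is 2 or 3.
carry:  11100000100
        00111100011
+       01010011010
-------------------
       010001111101
(the carry out of the leftmost column, 0, becomes the leading bit)
Decimal check:
  00111100011 = 256 + 128 + 64 + 32 + 2 + 1 = 483
  01010011010 = 512 + 128 + 16 + 8 + 2 = 666
  483 + 666 = 1149, and 010001111101 = 1024 + 64 + 32 + 16 + 8 + 4 + 1 = 1149 ✓



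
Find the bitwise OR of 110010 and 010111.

OR: 1 when either bit is 1
  110010
| 010111
--------
  110111
Decimal: 50 | 23 = 55



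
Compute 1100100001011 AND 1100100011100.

AND: 1 only when both bits are 1
  1100100001011
& 1100100011100
---------------
  1100100001000
Decimal: 6411 & 6428 = 6408



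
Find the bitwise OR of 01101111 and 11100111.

OR: 1 when either bit is 1
  01101111
| 11100111
----------
  11101111
Decimal: 111 | 231 = 239



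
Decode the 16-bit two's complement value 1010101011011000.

Binary: 1010101011011000
Sign bit: 1 (negative)
Invert: 0101010100100111
Add 1:  0101010100101000
Magnitude: 0101010100101000 = 16384 + 4096 + 1024 + 256 + 32 + 8 = 21800
Value: -21800



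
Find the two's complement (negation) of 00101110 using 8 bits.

Original: 00101110
Step 1 - Invert all bits: 11010001
Step 2 - Add 1: 11010010
Verification: 00101110 + 11010010 = 100000000; discarding the end carry (carry out of the top bit) leaves the 8-bit value 00000000, as required for x + (-x)



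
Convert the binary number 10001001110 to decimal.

Sum of powers of 2 for each 1-bit:
2^1 + 2^2 + 2^3 + 2^6 + 2^10
= 2 + 4 + 8 + 64 + 1024
= 1102



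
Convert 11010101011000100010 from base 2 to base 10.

Sum of powers of 2 for each 1-bit:
2^1 + 2^5 + 2^9 + 2^10 + 2^12 + 2^14 + 2^16 + 2^18 + 2^19
= 2 + 32 + 512 + 1024 + 4096 + 16384 + 65536 + 262144 + 524288
= 874018



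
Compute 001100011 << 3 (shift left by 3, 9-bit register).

Original: 001100011 (decimal 99)
Shift left by 3 positions
Append 3 zeros on the right and drop the 3 high bits that overflow the 9-bit width
Result: 100011000 (decimal 280)
Equivalent: 99 << 3 = 99 × 2^3 = 792, truncated to 9 bits = 280



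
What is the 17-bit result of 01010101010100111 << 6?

Original: 01010101010100111 (decimal 43687)
Shift left by 6 positions
Append 6 zeros on the right and drop the 6 high bits that overflow the 17-bit width
Result: 01010100111000000 (decimal 43456)
Equivalent: 43687 << 6 = 43687 × 2^6 = 2795968, truncated to 17 bits = 43456



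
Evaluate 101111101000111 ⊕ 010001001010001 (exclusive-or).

XOR: 1 when bits differ
  101111101000111
^ 010001001010001
-----------------
  111110100010110
Decimal: 24391 ^ 8785 = 32022



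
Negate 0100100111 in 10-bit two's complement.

Original: 0100100111
Step 1 - Invert all bits: 1011011000
Step 2 - Add 1: 1011011001
Verification: 0100100111 + 1011011001 = 10000000000; discarding the end carry (carry out of the top bit) leaves the 10-bit value 0000000000, as required for x + (-x)



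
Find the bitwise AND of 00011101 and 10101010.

AND: 1 only when both bits are 1
  00011101
& 10101010
----------
  00001000
Decimal: 29 & 170 = 8



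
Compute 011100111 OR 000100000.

OR: 1 when either bit is 1
  011100111
| 000100000
-----------
  011100111
Decimal: 231 | 32 = 231



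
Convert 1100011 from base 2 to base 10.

Sum of powers of 2 for each 1-bit:
2^0 + 2^1 + 2^5 + 2^6
= 1 + 2 + 32 + 64
= 99



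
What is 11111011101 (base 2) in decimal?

Sum of powers of 2 for each 1-bit:
2^0 + 2^2 + 2^3 + 2^4 + 2^6 + 2^7 + 2^8 + 2^9 + 2^10
= 1 + 4 + 8 + 16 + 64 + 128 + 256 + 512 + 1024
= 2013



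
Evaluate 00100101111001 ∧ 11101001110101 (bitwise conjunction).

AND: 1 only when both bits are 1
  00100101111001
& 11101001110101
----------------
  00100001110001
Decimal: 2425 & 14965 = 2161



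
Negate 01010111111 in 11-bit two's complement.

Original: 01010111111
Step 1 - Invert all bits: 10101000000
Step 2 - Add 1: 10101000001
Verification: 01010111111 + 10101000001 = 100000000000; discarding the end carry (carry out of the top bit) leaves the 11-bit value 00000000000, as required for x + (-x)



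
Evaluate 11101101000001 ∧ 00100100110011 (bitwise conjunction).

AND: 1 only when both bits are 1
  11101101000001
& 00100100110011
----------------
  00100100000001
Decimal: 15169 & 2355 = 2305



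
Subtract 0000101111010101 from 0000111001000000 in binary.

Method 1 - Direct subtraction (column by column from the right: bit − bit − borrow-in; if negative, add 2 and borrow 1 from the next column):
borrow: 0000011111111110
        0000111001000000
-       0000101111010101
------------------------
        0000001001101011

Method 2 - Add two's complement:
Two's complement of 0000101111010101: invert → 1111010000101010, add 1 → 1111010000101011
  0000111001000000
+ 1111010000101011
------------------
 10000001001101011  (end carry out of the top bit = 1)
Discarding the end carry: 0000001001101011
Decimal check:
  0000111001000000 = 2048 + 1024 + 512 + 64 = 3648
  0000101111010101 = 2048 + 512 + 256 + 128 + 64 + 16 + 4 + 1 = 3029
  3648 - 3029 = 619, and 0000001001101011 = 512 + 64 + 32 + 8 + 2 + 1 = 619 ✓



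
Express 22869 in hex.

Using repeated division by 16 (digits 10–15 are A–F):
22869 ÷ 16 = 1429 remainder 5
1429 ÷ 16 = 89 remainder 5
89 ÷ 16 = 5 remainder 9
5 ÷ 16 = 0 remainder 5
Reading remainders bottom to top: 5955

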